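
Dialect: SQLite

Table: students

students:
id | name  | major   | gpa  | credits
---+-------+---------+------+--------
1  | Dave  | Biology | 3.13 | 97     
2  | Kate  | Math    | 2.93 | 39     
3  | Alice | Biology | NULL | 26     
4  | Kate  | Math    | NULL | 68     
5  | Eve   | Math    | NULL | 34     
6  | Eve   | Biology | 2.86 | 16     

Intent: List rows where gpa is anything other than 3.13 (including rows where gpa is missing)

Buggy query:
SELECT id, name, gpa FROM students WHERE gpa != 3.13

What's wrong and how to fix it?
Bug: 'gpa != 3.13' is unknown when gpa is NULL, so NULL rows are silently excluded

Fix: Add an explicit OR gpa IS NULL to include the missing-value rows

Corrected query:
SELECT id, name, gpa FROM students WHERE gpa != 3.13 OR gpa IS NULL

Result:
id | name  | gpa 
---+-------+-----
2  | Kate  | 2.93
3  | Alice | NULL
4  | Kate  | NULL
5  | Eve   | NULL
6  | Eve   | 2.86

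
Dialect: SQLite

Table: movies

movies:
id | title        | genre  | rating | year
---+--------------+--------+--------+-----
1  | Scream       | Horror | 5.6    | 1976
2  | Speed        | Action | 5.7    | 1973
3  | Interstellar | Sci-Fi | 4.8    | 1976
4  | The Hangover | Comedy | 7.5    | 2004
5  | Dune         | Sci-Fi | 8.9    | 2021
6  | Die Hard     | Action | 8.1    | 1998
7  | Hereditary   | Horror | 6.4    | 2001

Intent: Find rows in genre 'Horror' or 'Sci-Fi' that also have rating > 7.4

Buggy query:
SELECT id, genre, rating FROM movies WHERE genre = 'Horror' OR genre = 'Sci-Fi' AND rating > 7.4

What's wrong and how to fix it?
Bug: AND binds tighter than OR, so this parses as genre = 'Horror' OR (genre = 'Sci-Fi' AND rating > 7.4)

Fix: Add parentheses around the OR so the AND applies to both alternatives

Corrected query:
SELECT id, genre, rating FROM movies WHERE (genre = 'Horror' OR genre = 'Sci-Fi') AND rating > 7.4

Result:
id | genre  | rating
---+--------+-------
5  | Sci-Fi | 8.9   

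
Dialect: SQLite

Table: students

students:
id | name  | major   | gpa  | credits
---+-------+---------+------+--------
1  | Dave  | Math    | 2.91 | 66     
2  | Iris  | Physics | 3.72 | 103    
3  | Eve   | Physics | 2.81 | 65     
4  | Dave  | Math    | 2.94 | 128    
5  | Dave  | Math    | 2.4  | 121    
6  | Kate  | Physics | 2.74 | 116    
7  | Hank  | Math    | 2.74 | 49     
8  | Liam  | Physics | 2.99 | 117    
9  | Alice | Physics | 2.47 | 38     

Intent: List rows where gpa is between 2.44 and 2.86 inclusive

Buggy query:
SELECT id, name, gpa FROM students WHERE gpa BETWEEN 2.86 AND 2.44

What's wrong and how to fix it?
Bug: The bounds are reversed; BETWEEN a AND b requires a <= b to match anything

Fix: Write BETWEEN 2.44 AND 2.86

Corrected query:
SELECT id, name, gpa FROM students WHERE gpa BETWEEN 2.44 AND 2.86

Result:
id | name  | gpa 
---+-------+-----
3  | Eve   | 2.81
6  | Kate  | 2.74
7  | Hank  | 2.74
9  | Alice | 2.47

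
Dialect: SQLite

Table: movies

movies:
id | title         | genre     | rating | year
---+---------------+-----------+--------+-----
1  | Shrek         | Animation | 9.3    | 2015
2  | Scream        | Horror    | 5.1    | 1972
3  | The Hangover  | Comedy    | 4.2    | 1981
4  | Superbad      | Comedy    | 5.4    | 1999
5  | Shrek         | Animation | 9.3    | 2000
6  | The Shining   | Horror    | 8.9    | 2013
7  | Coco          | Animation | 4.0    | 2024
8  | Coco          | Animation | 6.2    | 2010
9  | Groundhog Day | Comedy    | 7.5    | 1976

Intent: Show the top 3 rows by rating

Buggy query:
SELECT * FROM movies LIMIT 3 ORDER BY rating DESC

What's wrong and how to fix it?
Bug: LIMIT must come after ORDER BY

Fix: Swap the clauses: ORDER BY first, then LIMIT

Corrected query:
SELECT * FROM movies ORDER BY rating DESC LIMIT 3

Result:
id | title       | genre     | rating | year
---+-------------+-----------+--------+-----
1  | Shrek       | Animation | 9.3    | 2015
5  | Shrek       | Animation | 9.3    | 2000
6  | The Shining | Horror    | 8.9    | 2013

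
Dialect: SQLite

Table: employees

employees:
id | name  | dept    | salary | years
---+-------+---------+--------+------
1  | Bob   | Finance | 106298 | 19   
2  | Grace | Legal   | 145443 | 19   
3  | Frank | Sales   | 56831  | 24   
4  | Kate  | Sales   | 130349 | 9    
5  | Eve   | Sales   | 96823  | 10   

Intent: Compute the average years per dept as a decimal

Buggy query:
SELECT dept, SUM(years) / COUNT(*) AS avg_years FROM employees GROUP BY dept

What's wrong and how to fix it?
Bug: Both operands are integers, so '/' performs integer division and truncates

Fix: Cast one side to REAL so the division keeps the fractional part

Corrected query:
SELECT dept, SUM(years) * 1.0 / COUNT(*) AS avg_years FROM employees GROUP BY dept

Result:
dept    | avg_years
--------+----------
Finance | 19       
Legal   | 19       
Sales   | 14.333333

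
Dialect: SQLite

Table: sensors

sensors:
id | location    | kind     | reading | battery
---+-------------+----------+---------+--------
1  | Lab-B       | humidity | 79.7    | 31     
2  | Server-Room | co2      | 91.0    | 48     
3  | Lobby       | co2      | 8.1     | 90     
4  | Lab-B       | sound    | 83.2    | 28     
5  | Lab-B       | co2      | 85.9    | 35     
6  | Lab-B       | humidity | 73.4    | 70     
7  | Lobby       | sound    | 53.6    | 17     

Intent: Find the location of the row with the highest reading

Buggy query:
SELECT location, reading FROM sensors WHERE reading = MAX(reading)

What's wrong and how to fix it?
Bug: WHERE is evaluated per row; an aggregate over the whole table isn't defined there

Fix: Use a subquery: WHERE reading = (SELECT MAX(reading) FROM sensors)

Corrected query:
SELECT location, reading FROM sensors WHERE reading = (SELECT MAX(reading) FROM sensors)

Result:
location    | reading
------------+--------
Server-Room | 91     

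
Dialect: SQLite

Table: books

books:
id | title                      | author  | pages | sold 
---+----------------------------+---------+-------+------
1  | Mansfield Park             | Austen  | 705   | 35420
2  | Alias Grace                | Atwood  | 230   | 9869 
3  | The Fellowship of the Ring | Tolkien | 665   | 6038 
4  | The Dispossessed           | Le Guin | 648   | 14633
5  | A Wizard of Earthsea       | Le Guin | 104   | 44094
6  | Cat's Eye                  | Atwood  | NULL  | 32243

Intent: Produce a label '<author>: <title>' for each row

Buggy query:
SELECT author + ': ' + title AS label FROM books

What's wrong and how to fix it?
Bug: SQLite uses || for string concatenation; + coerces text to numbers (yielding 0)

Fix: Replace + with || to concatenate text

Corrected query:
SELECT author || ': ' || title AS label FROM books

Result:
label                              
-----------------------------------
Austen: Mansfield Park             
Atwood: Alias Grace                
Tolkien: The Fellowship of the Ring
Le Guin: The Dispossessed          
Le Guin: A Wizard of Earthsea      
Atwood: Cat's Eye                  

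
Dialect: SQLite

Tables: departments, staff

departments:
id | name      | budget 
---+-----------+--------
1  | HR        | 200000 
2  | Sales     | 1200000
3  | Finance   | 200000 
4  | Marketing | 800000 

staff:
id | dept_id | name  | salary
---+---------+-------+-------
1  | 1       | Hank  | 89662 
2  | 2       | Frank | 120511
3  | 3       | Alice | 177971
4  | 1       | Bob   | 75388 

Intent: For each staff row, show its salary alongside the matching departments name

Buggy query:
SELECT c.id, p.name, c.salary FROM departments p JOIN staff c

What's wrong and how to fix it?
Bug: Missing join condition: each staff row is matched to all departments rows instead of just its own

Fix: Add ON c.dept_id = p.id to the JOIN

Corrected query:
SELECT c.id, p.name, c.salary FROM departments p JOIN staff c ON c.dept_id = p.id

Result:
id | name    | salary
---+---------+-------
1  | HR      | 89662 
2  | Sales   | 120511
3  | Finance | 177971
4  | HR      | 75388 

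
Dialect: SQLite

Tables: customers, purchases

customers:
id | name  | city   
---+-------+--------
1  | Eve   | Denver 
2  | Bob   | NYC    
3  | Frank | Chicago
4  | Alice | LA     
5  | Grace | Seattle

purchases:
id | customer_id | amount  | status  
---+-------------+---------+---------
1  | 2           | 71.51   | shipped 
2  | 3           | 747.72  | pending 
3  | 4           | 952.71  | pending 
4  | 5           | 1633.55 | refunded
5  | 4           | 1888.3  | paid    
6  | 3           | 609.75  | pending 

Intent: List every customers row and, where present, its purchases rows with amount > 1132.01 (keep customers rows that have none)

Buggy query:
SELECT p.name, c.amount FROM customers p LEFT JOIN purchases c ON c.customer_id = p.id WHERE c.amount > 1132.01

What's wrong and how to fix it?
Bug: A WHERE condition on the right-hand table after LEFT JOIN drops unmatched parents

Fix: Move the right-table condition into the ON clause so unmatched parents are kept

Corrected query:
SELECT p.name, c.amount FROM customers p LEFT JOIN purchases c ON c.customer_id = p.id AND c.amount > 1132.01

Result:
name  | amount 
------+--------
Eve   | NULL   
Bob   | NULL   
Frank | NULL   
Alice | 1888.3 
Grace | 1633.55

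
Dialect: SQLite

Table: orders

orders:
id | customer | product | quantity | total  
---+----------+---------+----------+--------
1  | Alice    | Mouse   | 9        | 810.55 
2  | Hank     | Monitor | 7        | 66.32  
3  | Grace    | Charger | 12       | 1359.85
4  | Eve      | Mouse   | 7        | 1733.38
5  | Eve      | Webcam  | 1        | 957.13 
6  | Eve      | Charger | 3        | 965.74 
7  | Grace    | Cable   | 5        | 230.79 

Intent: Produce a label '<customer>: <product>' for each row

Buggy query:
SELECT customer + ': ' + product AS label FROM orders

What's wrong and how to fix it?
Bug: '+' is numeric addition; on text columns SQLite converts them to 0 instead of concatenating

Fix: Use the || operator for string concatenation

Corrected query:
SELECT customer || ': ' || product AS label FROM orders

Result:
label         
--------------
Alice: Mouse  
Hank: Monitor 
Grace: Charger
Eve: Mouse    
Eve: Webcam   
Eve: Charger  
Grace: Cable  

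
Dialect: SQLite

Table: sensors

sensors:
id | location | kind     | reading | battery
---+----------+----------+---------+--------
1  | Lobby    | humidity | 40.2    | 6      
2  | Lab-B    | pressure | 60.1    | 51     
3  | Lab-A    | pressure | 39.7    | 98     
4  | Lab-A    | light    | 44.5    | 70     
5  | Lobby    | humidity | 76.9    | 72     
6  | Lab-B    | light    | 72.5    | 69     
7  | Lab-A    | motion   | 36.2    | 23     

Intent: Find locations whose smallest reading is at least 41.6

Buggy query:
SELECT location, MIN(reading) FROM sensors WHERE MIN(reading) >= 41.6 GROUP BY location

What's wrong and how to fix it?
Bug: Aggregates like MIN are computed per group after WHERE runs

Fix: Replace WHERE with HAVING after the GROUP BY

Corrected query:
SELECT location, MIN(reading) FROM sensors GROUP BY location HAVING MIN(reading) >= 41.6

Result:
location | MIN(reading)
---------+-------------
Lab-B    | 60.1        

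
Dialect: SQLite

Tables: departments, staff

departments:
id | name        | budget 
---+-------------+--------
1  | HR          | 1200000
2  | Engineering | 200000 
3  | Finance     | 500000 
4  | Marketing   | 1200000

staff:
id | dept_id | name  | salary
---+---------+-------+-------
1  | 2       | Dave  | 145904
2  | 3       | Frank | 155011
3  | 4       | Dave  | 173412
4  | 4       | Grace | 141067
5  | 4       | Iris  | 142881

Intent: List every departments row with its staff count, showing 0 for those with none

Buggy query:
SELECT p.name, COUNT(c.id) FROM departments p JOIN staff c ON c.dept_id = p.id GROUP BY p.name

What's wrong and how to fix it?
Bug: An inner join excludes parents with zero children

Fix: Switch to LEFT JOIN to retain unmatched parent rows

Corrected query:
SELECT p.name, COUNT(c.id) FROM departments p LEFT JOIN staff c ON c.dept_id = p.id GROUP BY p.name

Result:
name        | COUNT(c.id)
------------+------------
Engineering | 1          
Finance     | 1          
HR          | 0          
Marketing   | 3          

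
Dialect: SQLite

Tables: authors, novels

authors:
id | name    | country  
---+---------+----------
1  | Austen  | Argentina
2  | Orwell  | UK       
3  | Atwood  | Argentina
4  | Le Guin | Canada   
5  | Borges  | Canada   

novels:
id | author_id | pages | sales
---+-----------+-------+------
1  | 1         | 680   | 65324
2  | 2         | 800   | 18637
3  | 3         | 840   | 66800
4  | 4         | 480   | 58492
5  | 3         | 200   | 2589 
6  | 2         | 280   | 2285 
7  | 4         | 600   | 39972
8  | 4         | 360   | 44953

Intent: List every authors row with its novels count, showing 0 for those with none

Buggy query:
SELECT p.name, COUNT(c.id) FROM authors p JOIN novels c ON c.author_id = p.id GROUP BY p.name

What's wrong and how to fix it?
Bug: INNER JOIN drops authors rows that have no matching novels rows

Fix: Use LEFT JOIN so parents without children still appear (COUNT(c.id) gives 0)

Corrected query:
SELECT p.name, COUNT(c.id) FROM authors p LEFT JOIN novels c ON c.author_id = p.id GROUP BY p.name

Result:
name    | COUNT(c.id)
--------+------------
Atwood  | 2          
Austen  | 1          
Borges  | 0          
Le Guin | 3          
Orwell  | 2          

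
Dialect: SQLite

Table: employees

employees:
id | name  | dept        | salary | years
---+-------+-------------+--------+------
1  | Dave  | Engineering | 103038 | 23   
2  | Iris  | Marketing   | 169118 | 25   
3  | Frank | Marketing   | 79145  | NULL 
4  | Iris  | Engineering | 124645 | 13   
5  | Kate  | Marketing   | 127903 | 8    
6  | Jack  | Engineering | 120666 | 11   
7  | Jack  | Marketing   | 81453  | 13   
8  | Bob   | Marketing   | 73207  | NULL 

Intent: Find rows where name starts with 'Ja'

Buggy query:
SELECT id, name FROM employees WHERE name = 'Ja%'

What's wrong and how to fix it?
Bug: Wildcards only work with LIKE; '=' treats '%' as a literal character

Fix: Replace '=' with LIKE so 'Ja%' is treated as a pattern

Corrected query:
SELECT id, name FROM employees WHERE name LIKE 'Ja%'

Result:
id | name
---+-----
6  | Jack
7  | Jack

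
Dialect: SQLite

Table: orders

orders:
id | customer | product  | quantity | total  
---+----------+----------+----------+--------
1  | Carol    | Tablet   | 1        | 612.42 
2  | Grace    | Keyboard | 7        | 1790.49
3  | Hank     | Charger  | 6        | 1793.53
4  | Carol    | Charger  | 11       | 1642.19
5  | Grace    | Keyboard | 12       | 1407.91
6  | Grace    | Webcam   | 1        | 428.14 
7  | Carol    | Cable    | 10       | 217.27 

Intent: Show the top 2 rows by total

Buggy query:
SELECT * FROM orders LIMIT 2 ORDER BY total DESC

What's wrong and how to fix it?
Bug: ORDER BY cannot follow LIMIT; LIMIT is the final clause

Fix: Swap the clauses: ORDER BY first, then LIMIT

Corrected query:
SELECT * FROM orders ORDER BY total DESC LIMIT 2

Result:
id | customer | product  | quantity | total  
---+----------+----------+----------+--------
3  | Hank     | Charger  | 6        | 1793.53
2  | Grace    | Keyboard | 7        | 1790.49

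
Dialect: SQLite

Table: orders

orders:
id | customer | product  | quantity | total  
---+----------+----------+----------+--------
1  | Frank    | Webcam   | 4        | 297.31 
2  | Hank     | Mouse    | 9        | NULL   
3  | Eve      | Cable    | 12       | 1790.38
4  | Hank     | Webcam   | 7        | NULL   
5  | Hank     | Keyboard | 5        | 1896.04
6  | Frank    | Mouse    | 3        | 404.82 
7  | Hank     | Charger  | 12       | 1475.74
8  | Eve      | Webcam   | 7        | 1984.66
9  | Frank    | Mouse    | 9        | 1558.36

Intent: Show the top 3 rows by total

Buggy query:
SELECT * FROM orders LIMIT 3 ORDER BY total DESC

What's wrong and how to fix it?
Bug: ORDER BY cannot follow LIMIT; LIMIT is the final clause

Fix: Sort with ORDER BY, then apply LIMIT

Corrected query:
SELECT * FROM orders ORDER BY total DESC LIMIT 3

Result:
id | customer | product  | quantity | total  
---+----------+----------+----------+--------
8  | Eve      | Webcam   | 7        | 1984.66
5  | Hank     | Keyboard | 5        | 1896.04
3  | Eve      | Cable    | 12       | 1790.38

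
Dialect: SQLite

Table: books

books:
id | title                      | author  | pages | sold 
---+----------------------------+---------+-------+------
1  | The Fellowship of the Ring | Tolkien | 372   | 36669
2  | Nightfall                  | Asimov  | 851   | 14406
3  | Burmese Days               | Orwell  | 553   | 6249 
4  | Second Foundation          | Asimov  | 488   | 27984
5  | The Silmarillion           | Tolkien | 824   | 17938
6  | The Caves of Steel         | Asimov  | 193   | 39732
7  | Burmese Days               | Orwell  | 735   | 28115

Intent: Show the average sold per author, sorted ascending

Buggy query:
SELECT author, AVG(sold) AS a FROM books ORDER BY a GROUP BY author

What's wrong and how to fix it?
Bug: GROUP BY must precede ORDER BY

Fix: Move ORDER BY to the end, after GROUP BY

Corrected query:
SELECT author, AVG(sold) AS a FROM books GROUP BY author ORDER BY a

Result:
author  | a      
--------+--------
Orwell  | 17182  
Tolkien | 27303.5
Asimov  | 27374  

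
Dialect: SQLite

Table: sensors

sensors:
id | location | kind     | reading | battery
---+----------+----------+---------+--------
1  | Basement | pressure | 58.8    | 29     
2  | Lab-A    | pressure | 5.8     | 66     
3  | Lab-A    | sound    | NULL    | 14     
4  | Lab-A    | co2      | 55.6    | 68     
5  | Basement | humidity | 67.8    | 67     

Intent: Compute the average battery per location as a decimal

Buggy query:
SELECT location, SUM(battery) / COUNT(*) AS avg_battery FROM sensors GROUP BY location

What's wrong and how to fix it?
Bug: SUM(battery) and COUNT(*) are both integers; the division truncates the fractional part

Fix: Multiply by 1.0 (or CAST to REAL) to force floating-point division

Corrected query:
SELECT location, SUM(battery) * 1.0 / COUNT(*) AS avg_battery FROM sensors GROUP BY location

Result:
location | avg_battery
---------+------------
Basement | 48         
Lab-A    | 49.333333  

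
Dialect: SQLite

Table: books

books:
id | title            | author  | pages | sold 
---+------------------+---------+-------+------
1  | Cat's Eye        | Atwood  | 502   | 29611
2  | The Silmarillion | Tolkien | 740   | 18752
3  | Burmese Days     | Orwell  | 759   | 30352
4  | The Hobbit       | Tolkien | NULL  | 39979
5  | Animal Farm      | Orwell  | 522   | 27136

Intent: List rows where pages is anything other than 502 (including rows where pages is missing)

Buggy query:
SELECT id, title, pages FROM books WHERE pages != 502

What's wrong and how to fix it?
Bug: Inequality against NULL is unknown, not true; rows with NULL are dropped

Fix: Add an explicit OR pages IS NULL to include the missing-value rows

Corrected query:
SELECT id, title, pages FROM books WHERE pages != 502 OR pages IS NULL

Result:
id | title            | pages
---+------------------+------
2  | The Silmarillion | 740  
3  | Burmese Days     | 759  
4  | The Hobbit       | NULL 
5  | Animal Farm      | 522  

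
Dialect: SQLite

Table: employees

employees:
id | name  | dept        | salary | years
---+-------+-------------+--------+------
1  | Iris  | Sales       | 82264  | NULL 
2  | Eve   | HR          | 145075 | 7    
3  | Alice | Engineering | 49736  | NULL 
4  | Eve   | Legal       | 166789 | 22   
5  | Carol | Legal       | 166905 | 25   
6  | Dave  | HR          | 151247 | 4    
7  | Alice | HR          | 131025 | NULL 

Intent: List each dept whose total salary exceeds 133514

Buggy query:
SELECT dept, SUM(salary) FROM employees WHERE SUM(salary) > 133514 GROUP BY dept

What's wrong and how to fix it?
Bug: Aggregate functions cannot appear in a WHERE clause

Fix: Use HAVING (which filters groups after aggregation) instead of WHERE

Corrected query:
SELECT dept, SUM(salary) FROM employees GROUP BY dept HAVING SUM(salary) > 133514

Result:
dept  | SUM(salary)
------+------------
HR    | 427347     
Legal | 333694     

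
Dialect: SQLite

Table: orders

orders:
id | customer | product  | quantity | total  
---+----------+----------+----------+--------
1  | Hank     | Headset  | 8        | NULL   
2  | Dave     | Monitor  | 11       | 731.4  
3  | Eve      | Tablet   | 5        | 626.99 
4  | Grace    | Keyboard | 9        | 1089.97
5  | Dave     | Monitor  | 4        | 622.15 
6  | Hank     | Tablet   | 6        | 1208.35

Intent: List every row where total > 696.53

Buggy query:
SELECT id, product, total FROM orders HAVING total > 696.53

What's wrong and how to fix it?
Bug: HAVING filters the output of aggregation, but this query has no GROUP BY and no aggregate functions, so SQLite rejects it (HAVING clause on a non-aggregate query); the condition here is per row

Fix: Use WHERE for row-level filtering

Corrected query:
SELECT id, product, total FROM orders WHERE total > 696.53

Result:
id | product  | total  
---+----------+--------
2  | Monitor  | 731.4  
4  | Keyboard | 1089.97
6  | Tablet   | 1208.35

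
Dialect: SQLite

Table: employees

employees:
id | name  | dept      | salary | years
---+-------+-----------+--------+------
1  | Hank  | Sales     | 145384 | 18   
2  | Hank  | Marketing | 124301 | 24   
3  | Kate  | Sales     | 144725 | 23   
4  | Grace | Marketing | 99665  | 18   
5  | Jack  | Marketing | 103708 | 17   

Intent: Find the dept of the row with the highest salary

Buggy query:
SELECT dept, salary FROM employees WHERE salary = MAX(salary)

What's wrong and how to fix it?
Bug: WHERE is evaluated per row; an aggregate over the whole table isn't defined there

Fix: Wrap MAX in a scalar subquery so WHERE compares against a single value

Corrected query:
SELECT dept, salary FROM employees WHERE salary = (SELECT MAX(salary) FROM employees)

Result:
dept  | salary
------+-------
Sales | 145384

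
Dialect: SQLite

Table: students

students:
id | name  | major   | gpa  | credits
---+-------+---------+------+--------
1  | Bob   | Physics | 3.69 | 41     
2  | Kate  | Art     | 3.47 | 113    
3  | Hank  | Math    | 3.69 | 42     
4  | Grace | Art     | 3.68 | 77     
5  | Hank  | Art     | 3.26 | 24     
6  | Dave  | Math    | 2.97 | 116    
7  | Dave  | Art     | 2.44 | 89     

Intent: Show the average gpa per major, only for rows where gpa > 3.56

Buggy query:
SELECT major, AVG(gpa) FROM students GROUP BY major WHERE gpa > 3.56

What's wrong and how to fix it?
Bug: Row-level WHERE must come before GROUP BY in the clause order

Fix: Move the WHERE clause before GROUP BY

Corrected query:
SELECT major, AVG(gpa) FROM students WHERE gpa > 3.56 GROUP BY major

Result:
major   | AVG(gpa)
--------+---------
Art     | 3.68    
Math    | 3.69    
Physics | 3.69    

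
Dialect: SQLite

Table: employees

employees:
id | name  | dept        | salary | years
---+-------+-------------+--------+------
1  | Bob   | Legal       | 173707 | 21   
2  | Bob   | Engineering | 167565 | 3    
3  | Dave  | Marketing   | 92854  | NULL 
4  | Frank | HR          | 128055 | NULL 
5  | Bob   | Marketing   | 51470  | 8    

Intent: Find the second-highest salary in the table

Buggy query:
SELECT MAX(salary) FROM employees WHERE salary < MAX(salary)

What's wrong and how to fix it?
Bug: The inner MAX is an aggregate inside WHERE, which is not allowed

Fix: Compute the overall MAX in a subquery, then take MAX of rows below it

Corrected query:
SELECT MAX(salary) FROM employees WHERE salary < (SELECT MAX(salary) FROM employees)

Result:
MAX(salary)
-----------
167565     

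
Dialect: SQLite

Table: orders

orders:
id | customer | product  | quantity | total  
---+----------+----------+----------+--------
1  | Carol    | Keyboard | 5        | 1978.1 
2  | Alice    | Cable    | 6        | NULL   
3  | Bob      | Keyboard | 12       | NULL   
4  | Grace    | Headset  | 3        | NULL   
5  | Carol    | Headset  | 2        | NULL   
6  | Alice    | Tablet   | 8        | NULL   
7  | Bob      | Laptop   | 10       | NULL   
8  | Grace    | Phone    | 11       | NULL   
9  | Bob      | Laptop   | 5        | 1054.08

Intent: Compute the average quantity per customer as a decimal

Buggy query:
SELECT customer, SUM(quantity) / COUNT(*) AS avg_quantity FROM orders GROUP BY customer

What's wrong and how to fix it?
Bug: Both operands are integers, so '/' performs integer division and truncates

Fix: Multiply by 1.0 (or CAST to REAL) to force floating-point division

Corrected query:
SELECT customer, SUM(quantity) * 1.0 / COUNT(*) AS avg_quantity FROM orders GROUP BY customer

Result:
customer | avg_quantity
---------+-------------
Alice    | 7           
Bob      | 9           
Carol    | 3.5         
Grace    | 7           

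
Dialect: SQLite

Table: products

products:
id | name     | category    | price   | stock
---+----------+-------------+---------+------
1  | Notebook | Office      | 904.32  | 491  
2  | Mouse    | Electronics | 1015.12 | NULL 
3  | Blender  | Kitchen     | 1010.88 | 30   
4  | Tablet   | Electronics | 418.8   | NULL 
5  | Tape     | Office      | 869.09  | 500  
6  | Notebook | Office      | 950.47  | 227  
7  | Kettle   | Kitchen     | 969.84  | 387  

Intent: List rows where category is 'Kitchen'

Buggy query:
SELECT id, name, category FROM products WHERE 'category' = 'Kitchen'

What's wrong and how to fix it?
Bug: Single quotes denote string literals in SQL; the column name is being compared as a constant string

Fix: Reference the column as category without single quotes

Corrected query:
SELECT id, name, category FROM products WHERE category = 'Kitchen'

Result:
id | name    | category
---+---------+---------
3  | Blender | Kitchen 
7  | Kettle  | Kitchen 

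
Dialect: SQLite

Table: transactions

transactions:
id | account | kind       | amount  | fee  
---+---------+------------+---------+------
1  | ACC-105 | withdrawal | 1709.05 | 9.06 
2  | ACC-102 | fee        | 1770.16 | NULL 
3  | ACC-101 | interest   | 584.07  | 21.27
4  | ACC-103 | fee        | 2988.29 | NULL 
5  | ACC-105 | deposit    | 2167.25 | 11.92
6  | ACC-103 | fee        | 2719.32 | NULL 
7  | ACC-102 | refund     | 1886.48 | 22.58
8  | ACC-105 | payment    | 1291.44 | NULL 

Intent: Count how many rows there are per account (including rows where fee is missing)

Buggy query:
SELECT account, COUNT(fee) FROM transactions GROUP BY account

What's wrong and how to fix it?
Bug: COUNT(fee) skips NULLs, so groups with missing fee are undercounted

Fix: Replace COUNT(fee) with COUNT(*)

Corrected query:
SELECT account, COUNT(*) FROM transactions GROUP BY account

Result:
account | COUNT(*)
--------+---------
ACC-101 | 1       
ACC-102 | 2       
ACC-103 | 2       
ACC-105 | 3       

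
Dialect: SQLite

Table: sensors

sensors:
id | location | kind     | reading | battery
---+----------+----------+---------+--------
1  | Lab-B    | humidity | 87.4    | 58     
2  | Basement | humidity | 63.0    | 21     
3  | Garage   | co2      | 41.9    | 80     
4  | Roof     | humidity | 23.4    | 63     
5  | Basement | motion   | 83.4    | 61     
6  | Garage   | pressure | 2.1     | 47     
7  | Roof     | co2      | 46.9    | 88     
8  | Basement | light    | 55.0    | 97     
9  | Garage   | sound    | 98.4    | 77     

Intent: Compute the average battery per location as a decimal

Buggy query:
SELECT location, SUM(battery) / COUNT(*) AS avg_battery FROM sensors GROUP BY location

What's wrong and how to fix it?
Bug: SUM(battery) and COUNT(*) are both integers; the division truncates the fractional part

Fix: Multiply by 1.0 (or CAST to REAL) to force floating-point division

Corrected query:
SELECT location, SUM(battery) * 1.0 / COUNT(*) AS avg_battery FROM sensors GROUP BY location

Result:
location | avg_battery
---------+------------
Basement | 59.666667  
Garage   | 68         
Lab-B    | 58         
Roof     | 75.5       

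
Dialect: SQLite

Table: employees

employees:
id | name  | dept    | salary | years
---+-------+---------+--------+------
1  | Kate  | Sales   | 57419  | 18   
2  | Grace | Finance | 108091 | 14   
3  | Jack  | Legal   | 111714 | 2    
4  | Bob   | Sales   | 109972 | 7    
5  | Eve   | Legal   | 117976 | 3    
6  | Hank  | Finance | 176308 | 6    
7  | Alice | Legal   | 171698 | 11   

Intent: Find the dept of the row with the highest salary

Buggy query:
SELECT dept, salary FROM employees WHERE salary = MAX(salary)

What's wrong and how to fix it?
Bug: MAX(salary) is an aggregate and cannot be used directly in WHERE

Fix: Wrap MAX in a scalar subquery so WHERE compares against a single value

Corrected query:
SELECT dept, salary FROM employees WHERE salary = (SELECT MAX(salary) FROM employees)

Result:
dept    | salary
--------+-------
Finance | 176308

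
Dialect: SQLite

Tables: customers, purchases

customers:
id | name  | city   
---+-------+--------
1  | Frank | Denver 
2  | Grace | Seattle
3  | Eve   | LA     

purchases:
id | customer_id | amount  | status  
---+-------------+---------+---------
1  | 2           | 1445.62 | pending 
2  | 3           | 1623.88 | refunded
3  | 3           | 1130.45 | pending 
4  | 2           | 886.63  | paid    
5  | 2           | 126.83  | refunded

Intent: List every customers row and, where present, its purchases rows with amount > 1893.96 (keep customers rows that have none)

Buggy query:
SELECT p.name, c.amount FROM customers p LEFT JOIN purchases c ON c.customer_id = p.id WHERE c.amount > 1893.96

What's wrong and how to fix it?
Bug: Filtering c.amount in WHERE discards the NULL rows produced by LEFT JOIN, turning it into an inner join

Fix: Put 'c.amount > 1893.96' in the JOIN's ON clause instead of WHERE

Corrected query:
SELECT p.name, c.amount FROM customers p LEFT JOIN purchases c ON c.customer_id = p.id AND c.amount > 1893.96

Result:
name  | amount
------+-------
Frank | NULL  
Grace | NULL  
Eve   | NULL  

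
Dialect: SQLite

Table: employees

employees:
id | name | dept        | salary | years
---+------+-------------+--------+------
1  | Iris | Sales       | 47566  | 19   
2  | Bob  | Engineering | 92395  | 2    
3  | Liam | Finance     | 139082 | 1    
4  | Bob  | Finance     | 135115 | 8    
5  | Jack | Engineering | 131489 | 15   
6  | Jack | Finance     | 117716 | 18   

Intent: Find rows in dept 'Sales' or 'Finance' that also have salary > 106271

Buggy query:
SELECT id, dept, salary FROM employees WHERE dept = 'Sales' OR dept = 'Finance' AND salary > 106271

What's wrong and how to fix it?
Bug: AND binds tighter than OR, so this parses as dept = 'Sales' OR (dept = 'Finance' AND salary > 106271)

Fix: Group the OR with parentheses (or use IN), then AND the threshold

Corrected query:
SELECT id, dept, salary FROM employees WHERE (dept = 'Sales' OR dept = 'Finance') AND salary > 106271

Result:
id | dept    | salary
---+---------+-------
3  | Finance | 139082
4  | Finance | 135115
6  | Finance | 117716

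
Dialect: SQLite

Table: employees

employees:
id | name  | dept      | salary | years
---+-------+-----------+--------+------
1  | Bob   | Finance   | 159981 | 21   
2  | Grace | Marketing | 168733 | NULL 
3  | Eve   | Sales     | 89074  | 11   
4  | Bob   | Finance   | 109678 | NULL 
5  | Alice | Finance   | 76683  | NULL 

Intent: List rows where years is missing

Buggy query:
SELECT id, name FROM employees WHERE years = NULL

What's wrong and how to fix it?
Bug: '= NULL' is always unknown in SQL three-valued logic, so no rows match

Fix: Use IS NULL to test for NULL

Corrected query:
SELECT id, name FROM employees WHERE years IS NULL

Result:
id | name 
---+------
2  | Grace
4  | Bob  
5  | Alice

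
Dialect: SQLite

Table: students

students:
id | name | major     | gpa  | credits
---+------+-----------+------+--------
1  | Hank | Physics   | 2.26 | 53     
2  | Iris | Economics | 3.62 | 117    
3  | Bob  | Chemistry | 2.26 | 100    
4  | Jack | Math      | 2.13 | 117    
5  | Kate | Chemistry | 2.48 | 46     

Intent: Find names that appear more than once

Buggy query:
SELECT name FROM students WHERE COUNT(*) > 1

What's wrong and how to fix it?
Bug: COUNT(*) is an aggregate and cannot be used in WHERE

Fix: Group first, then use HAVING for the count condition

Corrected query:
SELECT name FROM students GROUP BY name HAVING COUNT(*) > 1

Result:
(no rows)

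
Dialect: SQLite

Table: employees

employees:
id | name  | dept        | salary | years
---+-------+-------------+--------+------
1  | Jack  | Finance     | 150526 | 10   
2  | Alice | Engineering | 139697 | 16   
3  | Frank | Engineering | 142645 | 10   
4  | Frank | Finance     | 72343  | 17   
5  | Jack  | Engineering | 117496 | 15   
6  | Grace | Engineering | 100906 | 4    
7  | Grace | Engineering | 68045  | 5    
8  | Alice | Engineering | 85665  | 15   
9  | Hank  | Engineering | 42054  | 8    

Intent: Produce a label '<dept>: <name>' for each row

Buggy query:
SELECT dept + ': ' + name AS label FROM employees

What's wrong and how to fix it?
Bug: SQLite uses || for string concatenation; + coerces text to numbers (yielding 0)

Fix: Replace + with || to concatenate text

Corrected query:
SELECT dept || ': ' || name AS label FROM employees

Result:
label             
------------------
Finance: Jack     
Engineering: Alice
Engineering: Frank
Finance: Frank    
Engineering: Jack 
Engineering: Grace
Engineering: Grace
Engineering: Alice
Engineering: Hank 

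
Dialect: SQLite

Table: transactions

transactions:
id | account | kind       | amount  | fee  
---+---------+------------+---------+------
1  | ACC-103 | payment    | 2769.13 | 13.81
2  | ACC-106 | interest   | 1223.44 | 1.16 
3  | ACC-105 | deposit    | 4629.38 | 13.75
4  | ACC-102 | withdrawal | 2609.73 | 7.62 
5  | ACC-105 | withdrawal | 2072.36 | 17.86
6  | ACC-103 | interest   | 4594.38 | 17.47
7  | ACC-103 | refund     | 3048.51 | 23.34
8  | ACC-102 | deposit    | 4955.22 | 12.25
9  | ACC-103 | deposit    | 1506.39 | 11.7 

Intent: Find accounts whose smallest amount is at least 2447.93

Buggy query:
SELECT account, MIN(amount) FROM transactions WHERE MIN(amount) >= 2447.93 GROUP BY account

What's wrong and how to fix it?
Bug: Aggregates like MIN are computed per group after WHERE runs

Fix: Replace WHERE with HAVING after the GROUP BY

Corrected query:
SELECT account, MIN(amount) FROM transactions GROUP BY account HAVING MIN(amount) >= 2447.93

Result:
account | MIN(amount)
--------+------------
ACC-102 | 2609.73    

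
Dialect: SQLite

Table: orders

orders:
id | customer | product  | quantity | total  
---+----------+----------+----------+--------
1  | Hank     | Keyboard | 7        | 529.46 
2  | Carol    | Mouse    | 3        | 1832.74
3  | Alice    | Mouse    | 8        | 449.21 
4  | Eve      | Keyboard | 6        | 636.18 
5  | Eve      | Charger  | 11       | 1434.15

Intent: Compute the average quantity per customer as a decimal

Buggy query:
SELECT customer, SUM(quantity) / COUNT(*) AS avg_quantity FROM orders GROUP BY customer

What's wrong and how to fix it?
Bug: SUM(quantity) and COUNT(*) are both integers; the division truncates the fractional part

Fix: Cast one side to REAL so the division keeps the fractional part

Corrected query:
SELECT customer, SUM(quantity) * 1.0 / COUNT(*) AS avg_quantity FROM orders GROUP BY customer

Result:
customer | avg_quantity
---------+-------------
Alice    | 8           
Carol    | 3           
Eve      | 8.5         
Hank     | 7           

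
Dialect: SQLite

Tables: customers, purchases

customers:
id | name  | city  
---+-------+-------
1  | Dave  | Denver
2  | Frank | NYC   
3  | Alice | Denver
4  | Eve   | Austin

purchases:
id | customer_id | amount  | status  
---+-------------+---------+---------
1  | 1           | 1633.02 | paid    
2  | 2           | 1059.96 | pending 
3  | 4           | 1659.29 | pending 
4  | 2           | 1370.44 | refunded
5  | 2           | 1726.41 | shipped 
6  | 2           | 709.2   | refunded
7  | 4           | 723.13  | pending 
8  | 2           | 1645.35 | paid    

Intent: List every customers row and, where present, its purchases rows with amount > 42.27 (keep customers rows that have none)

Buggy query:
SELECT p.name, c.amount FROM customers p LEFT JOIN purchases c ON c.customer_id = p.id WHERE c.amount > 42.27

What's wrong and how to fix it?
Bug: Filtering c.amount in WHERE discards the NULL rows produced by LEFT JOIN, turning it into an inner join

Fix: Put 'c.amount > 42.27' in the JOIN's ON clause instead of WHERE

Corrected query:
SELECT p.name, c.amount FROM customers p LEFT JOIN purchases c ON c.customer_id = p.id AND c.amount > 42.27

Result:
name  | amount 
------+--------
Dave  | 1633.02
Frank | 709.2  
Frank | 1059.96
Frank | 1370.44
Frank | 1645.35
Frank | 1726.41
Alice | NULL   
Eve   | 723.13 
Eve   | 1659.29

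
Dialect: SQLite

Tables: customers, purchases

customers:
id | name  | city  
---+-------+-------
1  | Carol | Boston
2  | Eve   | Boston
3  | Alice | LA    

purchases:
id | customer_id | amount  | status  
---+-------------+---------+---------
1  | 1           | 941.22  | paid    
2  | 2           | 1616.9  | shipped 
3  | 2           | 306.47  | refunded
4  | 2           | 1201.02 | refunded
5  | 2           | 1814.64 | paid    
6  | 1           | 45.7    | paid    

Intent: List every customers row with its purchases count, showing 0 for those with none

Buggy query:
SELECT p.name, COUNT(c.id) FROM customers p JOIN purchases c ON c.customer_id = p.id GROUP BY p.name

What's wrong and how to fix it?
Bug: INNER JOIN drops customers rows that have no matching purchases rows

Fix: Use LEFT JOIN so parents without children still appear (COUNT(c.id) gives 0)

Corrected query:
SELECT p.name, COUNT(c.id) FROM customers p LEFT JOIN purchases c ON c.customer_id = p.id GROUP BY p.name

Result:
name  | COUNT(c.id)
------+------------
Alice | 0          
Carol | 2          
Eve   | 4          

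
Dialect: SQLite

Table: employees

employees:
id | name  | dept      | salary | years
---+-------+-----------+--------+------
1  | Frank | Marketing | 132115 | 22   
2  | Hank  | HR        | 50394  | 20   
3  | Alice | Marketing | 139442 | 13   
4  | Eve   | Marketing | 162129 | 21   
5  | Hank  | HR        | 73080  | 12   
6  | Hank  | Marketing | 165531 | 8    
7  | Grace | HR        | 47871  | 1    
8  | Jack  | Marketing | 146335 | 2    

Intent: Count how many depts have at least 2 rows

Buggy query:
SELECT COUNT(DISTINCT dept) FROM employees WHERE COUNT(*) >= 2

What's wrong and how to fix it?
Bug: WHERE filters individual rows, not groups, so a group-level COUNT is invalid there

Fix: Group first with HAVING COUNT(*) >= 2, then COUNT the resulting groups

Corrected query:
SELECT COUNT(*) FROM (SELECT dept FROM employees GROUP BY dept HAVING COUNT(*) >= 2)

Result:
COUNT(*)
--------
2       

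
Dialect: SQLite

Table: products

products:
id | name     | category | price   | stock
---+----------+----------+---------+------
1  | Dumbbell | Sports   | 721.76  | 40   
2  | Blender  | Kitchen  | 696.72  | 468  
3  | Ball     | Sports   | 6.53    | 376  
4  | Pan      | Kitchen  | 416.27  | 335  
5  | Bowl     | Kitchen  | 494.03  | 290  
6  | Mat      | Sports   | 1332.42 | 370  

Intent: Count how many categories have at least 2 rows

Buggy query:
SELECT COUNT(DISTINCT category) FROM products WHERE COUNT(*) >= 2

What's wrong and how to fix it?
Bug: WHERE filters individual rows, not groups, so a group-level COUNT is invalid there

Fix: Use a subquery that GROUPs and filters with HAVING, then count its rows

Corrected query:
SELECT COUNT(*) FROM (SELECT category FROM products GROUP BY category HAVING COUNT(*) >= 2)

Result:
COUNT(*)
--------
2       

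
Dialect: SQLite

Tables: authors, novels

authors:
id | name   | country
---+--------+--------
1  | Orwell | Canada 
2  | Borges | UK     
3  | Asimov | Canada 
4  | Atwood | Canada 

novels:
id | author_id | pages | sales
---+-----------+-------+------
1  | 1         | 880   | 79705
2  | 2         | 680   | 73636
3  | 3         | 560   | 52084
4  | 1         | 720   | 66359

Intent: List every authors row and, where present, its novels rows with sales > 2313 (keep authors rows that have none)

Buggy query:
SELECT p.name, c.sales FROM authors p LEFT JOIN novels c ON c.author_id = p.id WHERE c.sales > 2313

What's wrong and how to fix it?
Bug: Filtering c.sales in WHERE discards the NULL rows produced by LEFT JOIN, turning it into an inner join

Fix: Put 'c.sales > 2313' in the JOIN's ON clause instead of WHERE

Corrected query:
SELECT p.name, c.sales FROM authors p LEFT JOIN novels c ON c.author_id = p.id AND c.sales > 2313

Result:
name   | sales
-------+------
Orwell | 66359
Orwell | 79705
Borges | 73636
Asimov | 52084
Atwood | NULL 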